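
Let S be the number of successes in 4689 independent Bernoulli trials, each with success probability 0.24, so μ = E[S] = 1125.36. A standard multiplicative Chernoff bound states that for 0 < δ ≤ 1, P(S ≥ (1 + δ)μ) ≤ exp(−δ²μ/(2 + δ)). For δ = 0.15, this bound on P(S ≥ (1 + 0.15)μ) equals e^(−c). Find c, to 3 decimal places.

11.777

c = δ²μ/(2 + δ) = 0.15²·1125.36/(2 + 0.15) = 11.7770.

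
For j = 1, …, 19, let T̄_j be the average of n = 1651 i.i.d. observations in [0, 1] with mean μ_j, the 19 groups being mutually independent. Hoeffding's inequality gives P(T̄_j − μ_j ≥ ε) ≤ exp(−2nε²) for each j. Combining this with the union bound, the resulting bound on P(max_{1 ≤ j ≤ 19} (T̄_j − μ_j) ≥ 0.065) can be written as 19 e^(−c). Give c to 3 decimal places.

Union bound over the 19 events: P(max_{1 ≤ j ≤ 19} (T̄_j − μ_j) ≥ 0.065) ≤ 19·exp(−2nε²) = 19 exp(−2·1651·0.065²).
So c = 2·1651·0.065² = 13.9510.

13.951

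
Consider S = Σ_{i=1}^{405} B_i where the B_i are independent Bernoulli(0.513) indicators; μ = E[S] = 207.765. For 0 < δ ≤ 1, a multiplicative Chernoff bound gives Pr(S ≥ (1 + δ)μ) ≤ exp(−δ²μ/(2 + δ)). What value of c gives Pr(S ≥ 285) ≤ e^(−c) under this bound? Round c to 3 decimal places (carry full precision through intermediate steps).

12.106

Write 285 = (1 + δ)μ, so δ = 285/207.765 − 1 = 0.3717421…
Then the exponent is δ²μ/(2 + δ) = (285 − μ)² / (μ·(2 + δ)) = 12.105659.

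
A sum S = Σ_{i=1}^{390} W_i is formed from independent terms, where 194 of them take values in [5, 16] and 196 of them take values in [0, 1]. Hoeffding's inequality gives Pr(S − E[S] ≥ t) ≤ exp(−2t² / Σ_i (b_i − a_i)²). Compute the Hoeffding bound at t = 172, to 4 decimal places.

0.0821

Σ(b_i − a_i)² = 194·11² + 196·1² = 23670.
Exponent = 2·172² / 23670 = 2.49970.
Bound = exp(−2.49970) = 0.08211.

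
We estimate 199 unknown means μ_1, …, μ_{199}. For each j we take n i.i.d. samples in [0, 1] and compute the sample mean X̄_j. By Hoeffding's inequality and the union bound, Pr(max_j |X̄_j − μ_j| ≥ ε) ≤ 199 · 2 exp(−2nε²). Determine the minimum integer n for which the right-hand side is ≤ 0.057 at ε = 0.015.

Need 2·199·exp(−2nε²) ≤ 0.057, i.e. exp(−2nε²) ≤ 0.057/398.
So 2nε² ≥ ln(398/0.057) = 8.851156.
Hence n ≥ 8.851156/(2·0.015²) = 19669.236.
The smallest integer n is 19670.

19670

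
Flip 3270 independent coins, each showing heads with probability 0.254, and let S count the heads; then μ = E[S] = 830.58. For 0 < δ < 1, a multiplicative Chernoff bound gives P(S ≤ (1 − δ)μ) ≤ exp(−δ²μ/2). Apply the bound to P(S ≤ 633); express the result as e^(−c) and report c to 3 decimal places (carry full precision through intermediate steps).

Write 633 = (1 − δ)μ, so δ = 1 − 633/830.58 = 0.237882…
Then the exponent is δ²μ/2 = (μ − 633)²/(2μ) = 23.500359.

23.500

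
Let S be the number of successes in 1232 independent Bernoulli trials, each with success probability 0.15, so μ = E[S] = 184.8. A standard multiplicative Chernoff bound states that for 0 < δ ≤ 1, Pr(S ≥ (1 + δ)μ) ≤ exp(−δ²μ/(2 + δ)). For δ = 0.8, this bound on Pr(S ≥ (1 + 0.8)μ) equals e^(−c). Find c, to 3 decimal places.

c = δ²μ/(2 + δ) = 0.8²·184.8/(2 + 0.8) = 42.2400.

42.240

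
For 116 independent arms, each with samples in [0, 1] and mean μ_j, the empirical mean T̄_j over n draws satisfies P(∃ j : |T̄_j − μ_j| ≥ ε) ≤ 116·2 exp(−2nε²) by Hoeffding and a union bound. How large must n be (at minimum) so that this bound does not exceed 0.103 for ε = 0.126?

Need 2·116·exp(−2nε²) ≤ 0.103, i.e. exp(−2nε²) ≤ 0.103/232.
So 2nε² ≥ ln(232/0.103) = 7.719764.
Hence n ≥ 7.719764/(2·0.126²) = 243.127.
The smallest integer n is 244.

244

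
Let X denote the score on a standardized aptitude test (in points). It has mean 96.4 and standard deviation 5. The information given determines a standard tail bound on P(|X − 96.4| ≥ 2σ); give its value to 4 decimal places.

Mean and variance are known, so Chebyshev's inequality applies.
Chebyshev: P(|X − μ| ≥ t) ≤ Var(X)/t².
Var(X) = σ² = 5² = 25.
t = 2·5 = 10.
Bound = 25 / 100 = 0.2500.

0.2500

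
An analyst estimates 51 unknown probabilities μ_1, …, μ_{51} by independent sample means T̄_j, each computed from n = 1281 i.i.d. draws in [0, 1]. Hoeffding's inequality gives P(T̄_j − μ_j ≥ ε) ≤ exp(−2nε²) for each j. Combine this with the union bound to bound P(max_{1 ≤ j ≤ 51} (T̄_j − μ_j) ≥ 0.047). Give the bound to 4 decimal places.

Per-experiment Hoeffding bound: exp(−2·1281·0.047²) = exp(−5.65946) = 0.0034844.
Union bound over 51 events: 51·0.0034844 = 0.17770.

0.1777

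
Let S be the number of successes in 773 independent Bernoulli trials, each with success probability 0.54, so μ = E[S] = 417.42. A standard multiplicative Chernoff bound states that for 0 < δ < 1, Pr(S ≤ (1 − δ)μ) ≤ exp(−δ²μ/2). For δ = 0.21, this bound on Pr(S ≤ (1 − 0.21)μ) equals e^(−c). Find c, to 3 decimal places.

9.204

c = δ²μ/2 = 0.21²·417.42/2 = 9.2041.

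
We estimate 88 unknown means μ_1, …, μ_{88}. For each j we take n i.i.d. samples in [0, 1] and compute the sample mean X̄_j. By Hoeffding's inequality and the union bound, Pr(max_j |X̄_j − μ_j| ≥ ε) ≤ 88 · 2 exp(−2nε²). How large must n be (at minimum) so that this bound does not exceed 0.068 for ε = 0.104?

Need 2·88·exp(−2nε²) ≤ 0.068, i.e. exp(−2nε²) ≤ 0.068/176.
So 2nε² ≥ ln(176/0.068) = 7.858732.
Hence n ≥ 7.858732/(2·0.104²) = 363.292.
The smallest integer n is 364.

364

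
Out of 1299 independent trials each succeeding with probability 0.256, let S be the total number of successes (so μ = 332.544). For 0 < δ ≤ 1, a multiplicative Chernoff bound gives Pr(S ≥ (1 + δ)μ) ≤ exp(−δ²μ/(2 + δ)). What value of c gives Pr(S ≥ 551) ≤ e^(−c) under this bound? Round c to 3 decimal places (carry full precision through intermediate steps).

Write 551 = (1 + δ)μ, so δ = 551/332.544 − 1 = 0.6569236…
Then the exponent is δ²μ/(2 + δ) = (551 − μ)² / (μ·(2 + δ)) = 54.013183.

54.013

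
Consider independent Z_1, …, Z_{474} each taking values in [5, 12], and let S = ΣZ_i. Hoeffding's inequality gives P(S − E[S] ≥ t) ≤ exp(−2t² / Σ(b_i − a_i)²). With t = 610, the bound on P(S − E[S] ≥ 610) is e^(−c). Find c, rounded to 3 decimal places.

Σ(b_i − a_i)² = 474·(7)² = 23226.
c = 2t²/23226 = 2·610²/23226 = 32.0417.

32.042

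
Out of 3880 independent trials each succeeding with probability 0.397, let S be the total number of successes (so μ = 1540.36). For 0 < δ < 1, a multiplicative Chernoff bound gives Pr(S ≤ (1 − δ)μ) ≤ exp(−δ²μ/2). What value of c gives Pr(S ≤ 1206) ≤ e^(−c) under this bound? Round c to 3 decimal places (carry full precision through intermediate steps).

Write 1206 = (1 − δ)μ, so δ = 1 − 1206/1540.36 = 0.2170661…
Then the exponent is δ²μ/2 = (μ − 1206)²/(2μ) = 36.289117.

36.289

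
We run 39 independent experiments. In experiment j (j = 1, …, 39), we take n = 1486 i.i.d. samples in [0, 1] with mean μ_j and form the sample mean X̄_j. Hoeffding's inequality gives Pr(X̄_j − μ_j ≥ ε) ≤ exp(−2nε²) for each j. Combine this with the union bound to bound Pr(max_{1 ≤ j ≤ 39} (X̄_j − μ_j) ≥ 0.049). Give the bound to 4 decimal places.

Per-experiment Hoeffding bound: exp(−2·1486·0.049²) = exp(−7.13577) = 0.00079611.
Union bound over 39 events: 39·0.00079611 = 0.03105.

0.0310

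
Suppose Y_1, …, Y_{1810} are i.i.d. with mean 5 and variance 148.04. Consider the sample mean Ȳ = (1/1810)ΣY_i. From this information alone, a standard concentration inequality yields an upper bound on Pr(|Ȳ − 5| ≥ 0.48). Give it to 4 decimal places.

With mean and variance of each term known, Chebyshev's inequality bounds the deviation of the sum (or sample mean).
Var(Ȳ) = Var(Y_i)/n = 148.04/1810 = 0.08179.
Chebyshev: Pr(|Ȳ − 5| ≥ 0.48) ≤ Var(Ȳ)/(0.48)² = 148.04/(1810·0.48²) = 0.3550.

0.3550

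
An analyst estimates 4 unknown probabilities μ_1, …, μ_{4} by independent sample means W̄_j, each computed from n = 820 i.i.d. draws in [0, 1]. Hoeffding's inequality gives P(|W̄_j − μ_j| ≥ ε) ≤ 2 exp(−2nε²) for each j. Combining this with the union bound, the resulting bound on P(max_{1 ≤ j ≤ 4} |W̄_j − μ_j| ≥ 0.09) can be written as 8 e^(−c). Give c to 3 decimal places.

13.284

Union bound over the 4 events: P(max_{1 ≤ j ≤ 4} |W̄_j − μ_j| ≥ 0.09) ≤ 4·2·exp(−2nε²) = 8 exp(−2·820·0.09²).
So c = 2·820·0.09² = 13.2840.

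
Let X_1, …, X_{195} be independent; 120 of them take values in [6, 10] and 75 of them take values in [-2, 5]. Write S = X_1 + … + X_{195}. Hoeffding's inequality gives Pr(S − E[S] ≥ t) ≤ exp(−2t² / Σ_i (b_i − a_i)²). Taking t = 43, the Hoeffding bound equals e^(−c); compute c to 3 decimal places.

Σ(b_i − a_i)² = 120·4² + 75·7² = 5595.
c = 2t² / 5595 = 2·43² / 5595 = 0.6609.

0.661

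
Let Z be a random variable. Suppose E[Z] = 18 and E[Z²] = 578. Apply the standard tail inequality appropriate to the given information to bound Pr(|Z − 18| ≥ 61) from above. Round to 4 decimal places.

The first two moments determine the variance, so Chebyshev's inequality is the sharpest standard bound available.
Var(Z) = E[Z²] − (E[Z])² = 578 − 324 = 254.
Chebyshev's inequality: Pr(|Z − μ| ≥ t) ≤ Var(Z)/t² = 254/3721 = 0.0683.

0.0683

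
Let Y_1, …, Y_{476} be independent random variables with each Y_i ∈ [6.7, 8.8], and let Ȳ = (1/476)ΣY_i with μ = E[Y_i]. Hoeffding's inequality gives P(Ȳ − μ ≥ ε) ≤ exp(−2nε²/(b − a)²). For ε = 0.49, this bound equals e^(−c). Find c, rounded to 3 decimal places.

c = 2nε²/(b − a)² = 2·476·0.49² / 2.1² = 51.8311.

51.831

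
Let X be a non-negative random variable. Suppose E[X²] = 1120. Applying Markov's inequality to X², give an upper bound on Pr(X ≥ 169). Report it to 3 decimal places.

0.039

Since X ≥ 0, the event {X ≥ 169} is the same as {X² ≥ 28561}.
Markov's inequality applied to X² gives Pr(X² ≥ 28561) ≤ E[X²]/28561 = 1120/28561 = 0.0392.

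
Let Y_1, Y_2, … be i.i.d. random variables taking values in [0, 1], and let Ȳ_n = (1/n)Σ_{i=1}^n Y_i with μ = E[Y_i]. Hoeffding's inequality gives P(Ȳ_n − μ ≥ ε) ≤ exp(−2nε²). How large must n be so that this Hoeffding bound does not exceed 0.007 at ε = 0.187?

71

Require exp(−2nε²) ≤ 0.007, i.e. 2nε² ≥ ln(1/0.007) = 4.961845.
So n ≥ 4.961845 / (2·0.187²) = 70.946.
The smallest integer n is 71.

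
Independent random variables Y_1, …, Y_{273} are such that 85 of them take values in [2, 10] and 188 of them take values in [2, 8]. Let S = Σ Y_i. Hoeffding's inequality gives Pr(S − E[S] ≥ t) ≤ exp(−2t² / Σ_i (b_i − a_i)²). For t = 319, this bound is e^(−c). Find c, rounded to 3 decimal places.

16.671

Σ(b_i − a_i)² = 85·8² + 188·6² = 12208.
c = 2t² / 12208 = 2·319² / 12208 = 16.6712.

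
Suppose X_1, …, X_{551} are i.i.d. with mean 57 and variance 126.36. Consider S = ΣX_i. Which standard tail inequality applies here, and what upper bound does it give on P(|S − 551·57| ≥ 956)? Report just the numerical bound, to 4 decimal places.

0.0762

With mean and variance of each term known, Chebyshev's inequality bounds the deviation of the sum (or sample mean).
Var(S) = n·Var(X_i) = 551·126.36 = 69624.36.
Chebyshev: P(|S − 551·57| ≥ 956) ≤ Var(S)/956² = 69624.36/913936 = 0.0762.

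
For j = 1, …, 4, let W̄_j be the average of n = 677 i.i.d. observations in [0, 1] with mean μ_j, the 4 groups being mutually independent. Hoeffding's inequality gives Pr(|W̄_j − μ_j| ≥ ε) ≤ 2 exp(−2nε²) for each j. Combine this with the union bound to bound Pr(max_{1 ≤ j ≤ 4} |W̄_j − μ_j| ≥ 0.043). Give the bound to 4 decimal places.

0.6544

Per-experiment Hoeffding bound: 2·exp(−2·677·0.043²) = 2·exp(−2.50355) = 0.16359.
Union bound over 4 events: 4·0.16359 = 0.65436.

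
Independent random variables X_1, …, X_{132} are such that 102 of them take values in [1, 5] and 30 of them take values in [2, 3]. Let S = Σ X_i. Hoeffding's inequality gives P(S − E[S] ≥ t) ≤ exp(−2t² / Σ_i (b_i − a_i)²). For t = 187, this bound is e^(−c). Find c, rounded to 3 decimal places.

42.081

Σ(b_i − a_i)² = 102·4² + 30·1² = 1662.
c = 2t² / 1662 = 2·187² / 1662 = 42.0806.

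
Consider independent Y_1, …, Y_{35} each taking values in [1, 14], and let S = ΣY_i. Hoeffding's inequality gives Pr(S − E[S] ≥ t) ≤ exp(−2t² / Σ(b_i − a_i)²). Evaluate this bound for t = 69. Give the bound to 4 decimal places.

Σ(b_i − a_i)² = 35·(13)² = 5915.
Exponent = 2·69²/5915 = 1.6098.
Bound = exp(−1.6098) = 0.19993.

0.1999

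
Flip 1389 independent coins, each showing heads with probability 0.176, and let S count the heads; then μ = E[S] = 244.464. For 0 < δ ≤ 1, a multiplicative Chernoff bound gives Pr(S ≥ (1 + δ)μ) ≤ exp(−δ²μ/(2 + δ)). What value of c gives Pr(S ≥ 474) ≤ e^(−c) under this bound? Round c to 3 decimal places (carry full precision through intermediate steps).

73.333

Write 474 = (1 + δ)μ, so δ = 474/244.464 − 1 = 0.9389358…
Then the exponent is δ²μ/(2 + δ) = (474 − μ)² / (μ·(2 + δ)) = 73.332520.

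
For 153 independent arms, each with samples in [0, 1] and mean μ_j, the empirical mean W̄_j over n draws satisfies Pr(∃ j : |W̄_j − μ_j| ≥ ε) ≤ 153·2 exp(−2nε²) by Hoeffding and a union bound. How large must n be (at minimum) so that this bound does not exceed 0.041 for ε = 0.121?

Need 2·153·exp(−2nε²) ≤ 0.041, i.e. exp(−2nε²) ≤ 0.041/306.
So 2nε² ≥ ln(306/0.041) = 8.917768.
Hence n ≥ 8.917768/(2·0.121²) = 304.548.
The smallest integer n is 305.

305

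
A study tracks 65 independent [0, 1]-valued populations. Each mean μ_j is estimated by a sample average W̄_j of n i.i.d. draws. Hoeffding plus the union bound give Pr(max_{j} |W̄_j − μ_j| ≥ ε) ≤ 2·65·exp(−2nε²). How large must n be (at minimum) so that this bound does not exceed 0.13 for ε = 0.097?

368

Need 2·65·exp(−2nε²) ≤ 0.13, i.e. exp(−2nε²) ≤ 0.13/130.
So 2nε² ≥ ln(130/0.13) = 6.907755.
Hence n ≥ 6.907755/(2·0.097²) = 367.082.
The smallest integer n is 368.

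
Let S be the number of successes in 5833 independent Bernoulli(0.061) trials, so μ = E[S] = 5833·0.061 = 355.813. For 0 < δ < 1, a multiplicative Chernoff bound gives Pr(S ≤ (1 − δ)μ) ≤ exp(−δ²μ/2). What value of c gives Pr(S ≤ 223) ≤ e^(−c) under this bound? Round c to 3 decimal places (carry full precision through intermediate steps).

Write 223 = (1 − δ)μ, so δ = 1 − 223/355.813 = 0.3732663…
Then the exponent is δ²μ/2 = (μ − 223)²/(2μ) = 24.787308.

24.787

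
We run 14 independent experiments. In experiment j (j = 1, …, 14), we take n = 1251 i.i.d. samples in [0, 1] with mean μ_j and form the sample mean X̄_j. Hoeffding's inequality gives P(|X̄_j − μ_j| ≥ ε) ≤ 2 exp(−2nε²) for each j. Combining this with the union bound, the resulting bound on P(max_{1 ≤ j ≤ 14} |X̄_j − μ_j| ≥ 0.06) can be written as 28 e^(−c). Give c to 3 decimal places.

Union bound over the 14 events: P(max_{1 ≤ j ≤ 14} |X̄_j − μ_j| ≥ 0.06) ≤ 14·2·exp(−2nε²) = 28 exp(−2·1251·0.06²).
So c = 2·1251·0.06² = 9.0072.

9.007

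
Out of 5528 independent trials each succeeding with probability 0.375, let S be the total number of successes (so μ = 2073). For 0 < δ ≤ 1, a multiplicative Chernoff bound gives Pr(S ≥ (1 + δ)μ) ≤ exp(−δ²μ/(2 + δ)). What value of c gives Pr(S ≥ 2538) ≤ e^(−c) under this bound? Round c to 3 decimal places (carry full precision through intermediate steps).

46.893

Write 2538 = (1 + δ)μ, so δ = 2538/2073 − 1 = 0.2243126…
Then the exponent is δ²μ/(2 + δ) = (2538 − μ)² / (μ·(2 + δ)) = 46.893299.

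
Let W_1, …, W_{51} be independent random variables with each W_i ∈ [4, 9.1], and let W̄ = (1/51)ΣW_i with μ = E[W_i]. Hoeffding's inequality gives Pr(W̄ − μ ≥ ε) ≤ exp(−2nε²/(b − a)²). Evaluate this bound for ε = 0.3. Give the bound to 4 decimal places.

Exponent: 2nε²/(b − a)² = 2·51·0.3² / 5.1² = 0.35294.
Bound = exp(−0.35294) = 0.70262.

0.7026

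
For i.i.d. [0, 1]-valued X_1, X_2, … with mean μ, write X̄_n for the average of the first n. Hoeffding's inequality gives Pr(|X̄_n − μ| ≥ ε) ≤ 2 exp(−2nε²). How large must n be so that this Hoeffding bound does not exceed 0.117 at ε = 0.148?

Require 2·exp(−2nε²) ≤ 0.117, i.e. 2nε² ≥ ln(2/0.117) = 2.838729.
So n ≥ 2.838729 / (2·0.148²) = 64.799.
The smallest integer n is 65.

65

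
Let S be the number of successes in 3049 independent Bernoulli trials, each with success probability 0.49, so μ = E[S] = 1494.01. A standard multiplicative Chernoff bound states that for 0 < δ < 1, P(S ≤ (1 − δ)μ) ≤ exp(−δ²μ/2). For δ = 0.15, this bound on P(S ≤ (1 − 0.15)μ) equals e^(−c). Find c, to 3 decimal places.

c = δ²μ/2 = 0.15²·1494.01/2 = 16.8076.

16.808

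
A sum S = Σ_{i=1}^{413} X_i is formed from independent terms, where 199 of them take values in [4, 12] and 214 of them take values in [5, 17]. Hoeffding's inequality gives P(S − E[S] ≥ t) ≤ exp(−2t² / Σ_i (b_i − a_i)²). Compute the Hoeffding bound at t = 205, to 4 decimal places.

0.1452

Σ(b_i − a_i)² = 199·8² + 214·12² = 43552.
Exponent = 2·205² / 43552 = 1.92988.
Bound = exp(−1.92988) = 0.14517.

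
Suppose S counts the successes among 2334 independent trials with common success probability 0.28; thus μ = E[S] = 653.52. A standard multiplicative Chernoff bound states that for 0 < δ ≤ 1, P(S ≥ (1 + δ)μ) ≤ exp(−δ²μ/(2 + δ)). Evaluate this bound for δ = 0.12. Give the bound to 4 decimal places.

Exponent = δ²μ/(2 + δ) = 0.12²·653.52/2.12 = 4.4390.
Bound = exp(−4.4390) = 0.01181.

0.0118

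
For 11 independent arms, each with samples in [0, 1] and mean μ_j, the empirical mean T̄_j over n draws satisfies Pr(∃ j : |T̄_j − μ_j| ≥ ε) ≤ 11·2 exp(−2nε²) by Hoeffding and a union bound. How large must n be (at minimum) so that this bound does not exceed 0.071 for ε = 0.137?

153

Need 2·11·exp(−2nε²) ≤ 0.071, i.e. exp(−2nε²) ≤ 0.071/22.
So 2nε² ≥ ln(22/0.071) = 5.736118.
Hence n ≥ 5.736118/(2·0.137²) = 152.808.
The smallest integer n is 153.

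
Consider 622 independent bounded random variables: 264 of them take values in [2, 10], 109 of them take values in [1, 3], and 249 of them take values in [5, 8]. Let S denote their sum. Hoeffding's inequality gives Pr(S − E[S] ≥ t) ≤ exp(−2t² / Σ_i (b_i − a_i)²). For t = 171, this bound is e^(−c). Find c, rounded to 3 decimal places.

Σ(b_i − a_i)² = 264·8² + 109·2² + 249·3² = 19573.
c = 2t² / 19573 = 2·171² / 19573 = 2.9879.

2.988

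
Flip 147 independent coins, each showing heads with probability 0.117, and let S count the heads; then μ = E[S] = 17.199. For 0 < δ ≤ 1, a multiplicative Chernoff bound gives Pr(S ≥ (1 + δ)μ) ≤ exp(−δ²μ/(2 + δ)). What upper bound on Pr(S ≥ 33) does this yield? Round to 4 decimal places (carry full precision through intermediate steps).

0.0069

Write 33 = (1 + δ)μ, so δ = 33/17.199 − 1 = 0.9187162…
Then the exponent is δ²μ/(2 + δ) = (33 − μ)² / (μ·(2 + δ)) = 4.973637.
Bound = exp(−4.973637) = 0.00692.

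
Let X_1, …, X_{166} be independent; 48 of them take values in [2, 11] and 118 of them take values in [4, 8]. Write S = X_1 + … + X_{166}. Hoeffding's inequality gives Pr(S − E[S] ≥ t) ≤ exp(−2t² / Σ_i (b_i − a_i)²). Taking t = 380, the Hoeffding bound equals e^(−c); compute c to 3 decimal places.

Σ(b_i − a_i)² = 48·9² + 118·4² = 5776.
c = 2t² / 5776 = 2·380² / 5776 = 50.0000.

50.000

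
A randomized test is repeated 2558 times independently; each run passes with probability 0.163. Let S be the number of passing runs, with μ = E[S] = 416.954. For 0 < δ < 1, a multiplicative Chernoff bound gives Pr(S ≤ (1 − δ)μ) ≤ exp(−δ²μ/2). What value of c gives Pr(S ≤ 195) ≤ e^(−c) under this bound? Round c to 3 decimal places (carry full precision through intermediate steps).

59.076

Write 195 = (1 − δ)μ, so δ = 1 − 195/416.954 = 0.5323225…
Then the exponent is δ²μ/2 = (μ − 195)²/(2μ) = 59.075555.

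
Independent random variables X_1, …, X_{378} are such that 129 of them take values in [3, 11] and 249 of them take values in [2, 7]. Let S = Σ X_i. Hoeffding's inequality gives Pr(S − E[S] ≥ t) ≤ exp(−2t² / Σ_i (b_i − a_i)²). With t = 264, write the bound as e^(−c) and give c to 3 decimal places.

9.626

Σ(b_i − a_i)² = 129·8² + 249·5² = 14481.
c = 2t² / 14481 = 2·264² / 14481 = 9.6259.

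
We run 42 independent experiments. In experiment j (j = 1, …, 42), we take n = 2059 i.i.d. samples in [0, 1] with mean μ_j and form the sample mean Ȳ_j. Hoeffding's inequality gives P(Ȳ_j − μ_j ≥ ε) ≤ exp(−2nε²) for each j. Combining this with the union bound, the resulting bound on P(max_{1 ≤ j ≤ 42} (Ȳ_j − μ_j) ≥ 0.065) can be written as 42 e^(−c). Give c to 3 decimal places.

17.399

Union bound over the 42 events: P(max_{1 ≤ j ≤ 42} (Ȳ_j − μ_j) ≥ 0.065) ≤ 42·exp(−2nε²) = 42 exp(−2·2059·0.065²).
So c = 2·2059·0.065² = 17.3986.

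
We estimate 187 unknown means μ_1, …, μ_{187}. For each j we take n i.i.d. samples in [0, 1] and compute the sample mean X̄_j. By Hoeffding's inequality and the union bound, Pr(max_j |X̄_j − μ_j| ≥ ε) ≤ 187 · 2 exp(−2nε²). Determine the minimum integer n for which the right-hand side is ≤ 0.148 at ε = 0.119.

277

Need 2·187·exp(−2nε²) ≤ 0.148, i.e. exp(−2nε²) ≤ 0.148/374.
So 2nε² ≥ ln(374/0.148) = 7.834799.
Hence n ≥ 7.834799/(2·0.119²) = 276.633.
The smallest integer n is 277.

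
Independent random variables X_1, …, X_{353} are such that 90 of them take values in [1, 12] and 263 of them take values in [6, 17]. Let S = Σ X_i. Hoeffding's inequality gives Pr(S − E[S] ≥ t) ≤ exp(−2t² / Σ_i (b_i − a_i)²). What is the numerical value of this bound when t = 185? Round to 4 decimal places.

0.2014

Σ(b_i − a_i)² = 90·11² + 263·11² = 42713.
Exponent = 2·185² / 42713 = 1.60256.
Bound = exp(−1.60256) = 0.20138.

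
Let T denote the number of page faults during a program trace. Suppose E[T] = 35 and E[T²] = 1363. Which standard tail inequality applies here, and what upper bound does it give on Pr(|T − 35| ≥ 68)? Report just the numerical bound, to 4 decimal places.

The first two moments determine the variance, so Chebyshev's inequality is the sharpest standard bound available.
Var(T) = E[T²] − (E[T])² = 1363 − 1225 = 138.
Chebyshev's inequality: Pr(|T − μ| ≥ t) ≤ Var(T)/t² = 138/4624 = 0.0298.

0.0298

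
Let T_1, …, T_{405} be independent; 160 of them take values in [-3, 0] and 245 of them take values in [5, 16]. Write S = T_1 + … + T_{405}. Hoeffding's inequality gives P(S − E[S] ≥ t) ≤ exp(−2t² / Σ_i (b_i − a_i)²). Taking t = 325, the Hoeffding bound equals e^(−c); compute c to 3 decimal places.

6.796

Σ(b_i − a_i)² = 160·3² + 245·11² = 31085.
c = 2t² / 31085 = 2·325² / 31085 = 6.7959.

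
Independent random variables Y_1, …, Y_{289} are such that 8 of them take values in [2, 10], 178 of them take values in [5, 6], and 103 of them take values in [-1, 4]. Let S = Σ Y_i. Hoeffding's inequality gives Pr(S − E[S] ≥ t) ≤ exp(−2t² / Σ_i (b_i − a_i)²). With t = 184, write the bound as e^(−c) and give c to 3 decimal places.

20.739

Σ(b_i − a_i)² = 8·8² + 178·1² + 103·5² = 3265.
c = 2t² / 3265 = 2·184² / 3265 = 20.7387.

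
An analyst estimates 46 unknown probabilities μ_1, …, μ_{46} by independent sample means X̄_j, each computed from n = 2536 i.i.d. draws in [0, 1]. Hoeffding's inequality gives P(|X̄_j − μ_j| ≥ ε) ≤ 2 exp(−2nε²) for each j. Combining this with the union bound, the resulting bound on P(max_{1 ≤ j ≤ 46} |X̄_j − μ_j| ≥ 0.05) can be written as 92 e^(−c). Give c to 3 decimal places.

Union bound over the 46 events: P(max_{1 ≤ j ≤ 46} |X̄_j − μ_j| ≥ 0.05) ≤ 46·2·exp(−2nε²) = 92 exp(−2·2536·0.05²).
So c = 2·2536·0.05² = 12.6800.

12.680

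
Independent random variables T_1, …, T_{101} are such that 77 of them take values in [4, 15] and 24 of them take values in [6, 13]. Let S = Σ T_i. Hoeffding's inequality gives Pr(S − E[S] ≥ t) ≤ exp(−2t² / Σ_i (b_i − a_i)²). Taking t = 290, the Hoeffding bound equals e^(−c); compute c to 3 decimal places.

Σ(b_i − a_i)² = 77·11² + 24·7² = 10493.
c = 2t² / 10493 = 2·290² / 10493 = 16.0297.

16.030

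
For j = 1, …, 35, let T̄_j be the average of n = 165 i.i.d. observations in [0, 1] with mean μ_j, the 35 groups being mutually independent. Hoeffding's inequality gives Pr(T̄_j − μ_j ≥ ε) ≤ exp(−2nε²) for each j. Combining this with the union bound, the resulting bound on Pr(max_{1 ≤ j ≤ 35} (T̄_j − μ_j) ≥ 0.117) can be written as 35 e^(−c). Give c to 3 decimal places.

4.517

Union bound over the 35 events: Pr(max_{1 ≤ j ≤ 35} (T̄_j − μ_j) ≥ 0.117) ≤ 35·exp(−2nε²) = 35 exp(−2·165·0.117²).
So c = 2·165·0.117² = 4.5174.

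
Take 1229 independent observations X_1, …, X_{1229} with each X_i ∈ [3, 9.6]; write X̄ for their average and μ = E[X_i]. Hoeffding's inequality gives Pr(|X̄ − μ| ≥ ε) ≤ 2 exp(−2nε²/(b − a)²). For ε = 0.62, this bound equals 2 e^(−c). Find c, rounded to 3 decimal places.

21.691

c = 2nε²/(b − a)² = 2·1229·0.62² / 6.6² = 21.6909.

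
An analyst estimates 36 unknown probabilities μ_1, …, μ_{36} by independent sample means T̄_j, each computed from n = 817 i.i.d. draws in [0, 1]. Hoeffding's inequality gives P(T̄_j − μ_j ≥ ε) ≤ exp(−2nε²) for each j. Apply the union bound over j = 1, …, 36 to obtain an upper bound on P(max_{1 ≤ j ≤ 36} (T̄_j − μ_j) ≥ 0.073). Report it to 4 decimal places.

0.0060

Per-experiment Hoeffding bound: exp(−2·817·0.073²) = exp(−8.70759) = 0.00016533.
Union bound over 36 events: 36·0.00016533 = 0.00595.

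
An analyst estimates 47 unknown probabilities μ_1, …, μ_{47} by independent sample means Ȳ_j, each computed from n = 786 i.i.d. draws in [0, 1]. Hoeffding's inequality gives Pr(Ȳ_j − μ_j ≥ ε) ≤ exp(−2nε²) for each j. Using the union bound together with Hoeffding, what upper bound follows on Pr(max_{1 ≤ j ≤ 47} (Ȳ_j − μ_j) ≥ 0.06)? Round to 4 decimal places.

Per-experiment Hoeffding bound: exp(−2·786·0.06²) = exp(−5.65920) = 0.0034853.
Union bound over 47 events: 47·0.0034853 = 0.16381.

0.1638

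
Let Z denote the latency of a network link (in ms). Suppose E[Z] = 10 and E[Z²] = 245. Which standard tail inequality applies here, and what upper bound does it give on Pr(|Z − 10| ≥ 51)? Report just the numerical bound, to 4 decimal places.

0.0557

The first two moments determine the variance, so Chebyshev's inequality is the sharpest standard bound available.
Var(Z) = E[Z²] − (E[Z])² = 245 − 100 = 145.
Chebyshev's inequality: Pr(|Z − μ| ≥ t) ≤ Var(Z)/t² = 145/2601 = 0.0557.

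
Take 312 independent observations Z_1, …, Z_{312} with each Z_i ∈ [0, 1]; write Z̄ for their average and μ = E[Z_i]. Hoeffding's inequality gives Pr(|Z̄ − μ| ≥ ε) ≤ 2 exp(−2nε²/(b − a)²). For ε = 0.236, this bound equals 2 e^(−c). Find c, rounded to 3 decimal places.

34.754

c = 2nε²/(b − a)² = 2·312·0.236² / 1² = 34.7543.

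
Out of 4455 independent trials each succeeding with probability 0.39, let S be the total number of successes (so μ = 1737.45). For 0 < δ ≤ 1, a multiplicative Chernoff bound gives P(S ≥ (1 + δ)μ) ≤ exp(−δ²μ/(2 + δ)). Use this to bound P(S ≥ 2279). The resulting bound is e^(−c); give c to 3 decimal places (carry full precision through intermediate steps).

Write 2279 = (1 + δ)μ, so δ = 2279/1737.45 − 1 = 0.3116924…
Then the exponent is δ²μ/(2 + δ) = (2279 − μ)² / (μ·(2 + δ)) = 73.018811.

73.019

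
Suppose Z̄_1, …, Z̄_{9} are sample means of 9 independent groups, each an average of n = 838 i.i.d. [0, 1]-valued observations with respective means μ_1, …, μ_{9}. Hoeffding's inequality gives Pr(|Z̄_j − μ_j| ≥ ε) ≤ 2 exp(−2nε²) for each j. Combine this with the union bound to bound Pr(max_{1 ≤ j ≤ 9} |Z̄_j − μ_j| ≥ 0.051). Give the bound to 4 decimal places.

Per-experiment Hoeffding bound: 2·exp(−2·838·0.051²) = 2·exp(−4.35928) = 0.025575.
Union bound over 9 events: 9·0.025575 = 0.23018.

0.2302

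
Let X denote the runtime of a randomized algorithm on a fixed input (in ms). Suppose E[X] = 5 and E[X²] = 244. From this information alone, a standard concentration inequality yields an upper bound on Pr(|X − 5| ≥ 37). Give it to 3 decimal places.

The first two moments determine the variance, so Chebyshev's inequality is the sharpest standard bound available.
Var(X) = E[X²] − (E[X])² = 244 − 25 = 219.
Chebyshev's inequality: Pr(|X − μ| ≥ t) ≤ Var(X)/t² = 219/1369 = 0.1600.

0.160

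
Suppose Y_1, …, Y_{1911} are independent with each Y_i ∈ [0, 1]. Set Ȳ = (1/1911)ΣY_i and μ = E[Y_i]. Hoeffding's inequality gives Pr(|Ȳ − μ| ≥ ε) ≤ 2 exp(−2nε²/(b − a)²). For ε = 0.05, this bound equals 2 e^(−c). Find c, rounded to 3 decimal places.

9.555

c = 2nε²/(b − a)² = 2·1911·0.05² / 1² = 9.5550.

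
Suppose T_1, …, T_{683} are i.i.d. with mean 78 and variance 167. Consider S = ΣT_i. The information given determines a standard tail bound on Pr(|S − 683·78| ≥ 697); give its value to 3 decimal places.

With mean and variance of each term known, Chebyshev's inequality bounds the deviation of the sum (or sample mean).
Var(S) = n·Var(T_i) = 683·167 = 114061.
Chebyshev: Pr(|S − 683·78| ≥ 697) ≤ Var(S)/697² = 114061/485809 = 0.2348.

0.235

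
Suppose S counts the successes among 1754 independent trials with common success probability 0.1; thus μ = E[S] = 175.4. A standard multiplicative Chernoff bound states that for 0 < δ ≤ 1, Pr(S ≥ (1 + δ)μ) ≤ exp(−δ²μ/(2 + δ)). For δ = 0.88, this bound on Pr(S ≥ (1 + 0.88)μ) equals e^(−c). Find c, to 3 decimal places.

c = δ²μ/(2 + δ) = 0.88²·175.4/(2 + 0.88) = 47.1631.

47.163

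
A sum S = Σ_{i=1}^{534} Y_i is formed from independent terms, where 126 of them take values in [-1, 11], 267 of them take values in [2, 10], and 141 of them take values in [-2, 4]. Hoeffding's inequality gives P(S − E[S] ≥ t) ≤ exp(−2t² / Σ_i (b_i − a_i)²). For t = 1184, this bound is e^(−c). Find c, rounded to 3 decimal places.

69.557

Σ(b_i − a_i)² = 126·12² + 267·8² + 141·6² = 40308.
c = 2t² / 40308 = 2·1184² / 40308 = 69.5572.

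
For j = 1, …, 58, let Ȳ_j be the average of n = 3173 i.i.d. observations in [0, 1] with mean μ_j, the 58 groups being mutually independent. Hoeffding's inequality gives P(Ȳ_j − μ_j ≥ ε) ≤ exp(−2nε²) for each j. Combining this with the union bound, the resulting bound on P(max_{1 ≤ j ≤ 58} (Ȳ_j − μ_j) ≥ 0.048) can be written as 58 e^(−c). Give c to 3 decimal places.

Union bound over the 58 events: P(max_{1 ≤ j ≤ 58} (Ȳ_j − μ_j) ≥ 0.048) ≤ 58·exp(−2nε²) = 58 exp(−2·3173·0.048²).
So c = 2·3173·0.048² = 14.6212.

14.621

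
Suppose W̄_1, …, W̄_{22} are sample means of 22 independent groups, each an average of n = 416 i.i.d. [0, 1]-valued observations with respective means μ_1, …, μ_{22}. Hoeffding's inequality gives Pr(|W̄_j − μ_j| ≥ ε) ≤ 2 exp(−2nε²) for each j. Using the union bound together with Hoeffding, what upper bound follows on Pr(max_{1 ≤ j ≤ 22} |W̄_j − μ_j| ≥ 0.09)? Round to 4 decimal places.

Per-experiment Hoeffding bound: 2·exp(−2·416·0.09²) = 2·exp(−6.73920) = 0.0023672.
Union bound over 22 events: 22·0.0023672 = 0.05208.

0.0521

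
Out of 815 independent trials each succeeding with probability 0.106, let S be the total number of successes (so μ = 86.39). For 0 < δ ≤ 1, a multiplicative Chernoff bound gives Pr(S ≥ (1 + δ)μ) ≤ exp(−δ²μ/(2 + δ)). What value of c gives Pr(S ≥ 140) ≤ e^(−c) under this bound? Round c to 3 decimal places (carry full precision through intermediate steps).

Write 140 = (1 + δ)μ, so δ = 140/86.39 − 1 = 0.6205579…
Then the exponent is δ²μ/(2 + δ) = (140 − μ)² / (μ·(2 + δ)) = 12.695049.

12.695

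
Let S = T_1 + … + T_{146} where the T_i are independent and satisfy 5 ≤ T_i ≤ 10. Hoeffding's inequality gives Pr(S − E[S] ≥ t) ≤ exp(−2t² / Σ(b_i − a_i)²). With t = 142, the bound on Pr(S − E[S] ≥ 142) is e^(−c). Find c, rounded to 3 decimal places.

Σ(b_i − a_i)² = 146·(5)² = 3650.
c = 2t²/3650 = 2·142²/3650 = 11.0488.

11.049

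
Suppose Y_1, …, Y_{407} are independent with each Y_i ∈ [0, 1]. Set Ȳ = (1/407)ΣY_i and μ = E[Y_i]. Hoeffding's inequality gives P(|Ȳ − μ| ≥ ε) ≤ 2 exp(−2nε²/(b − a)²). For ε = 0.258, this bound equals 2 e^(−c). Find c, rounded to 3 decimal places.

54.183

c = 2nε²/(b − a)² = 2·407·0.258² / 1² = 54.1831.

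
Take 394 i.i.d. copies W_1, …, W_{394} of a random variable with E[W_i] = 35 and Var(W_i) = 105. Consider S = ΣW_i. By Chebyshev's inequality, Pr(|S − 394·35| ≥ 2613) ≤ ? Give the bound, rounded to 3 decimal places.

0.006

Var(S) = n·Var(W_i) = 394·105 = 41370.
Chebyshev: Pr(|S − 394·35| ≥ 2613) ≤ Var(S)/2613² = 41370/6827769 = 0.0061.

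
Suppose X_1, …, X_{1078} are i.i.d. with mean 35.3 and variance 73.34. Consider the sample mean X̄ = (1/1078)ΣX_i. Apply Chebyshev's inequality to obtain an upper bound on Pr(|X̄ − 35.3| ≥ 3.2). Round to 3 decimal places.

Var(X̄) = Var(X_i)/n = 73.34/1078 = 0.068033.
Chebyshev: Pr(|X̄ − 35.3| ≥ 3.2) ≤ Var(X̄)/(3.2)² = 73.34/(1078·3.2²) = 0.0066.

0.007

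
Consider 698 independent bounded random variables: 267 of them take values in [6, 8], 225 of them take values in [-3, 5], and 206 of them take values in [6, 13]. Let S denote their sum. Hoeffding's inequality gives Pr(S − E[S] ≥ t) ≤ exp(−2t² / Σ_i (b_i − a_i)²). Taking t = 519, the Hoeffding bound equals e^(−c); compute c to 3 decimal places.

21.075

Σ(b_i − a_i)² = 267·2² + 225·8² + 206·7² = 25562.
c = 2t² / 25562 = 2·519² / 25562 = 21.0751.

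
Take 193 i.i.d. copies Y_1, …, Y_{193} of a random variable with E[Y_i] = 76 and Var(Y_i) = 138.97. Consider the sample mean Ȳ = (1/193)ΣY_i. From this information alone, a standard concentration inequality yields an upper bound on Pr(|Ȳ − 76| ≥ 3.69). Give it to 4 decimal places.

0.0529

With mean and variance of each term known, Chebyshev's inequality bounds the deviation of the sum (or sample mean).
Var(Ȳ) = Var(Y_i)/n = 138.97/193 = 0.72005.
Chebyshev: Pr(|Ȳ − 76| ≥ 3.69) ≤ Var(Ȳ)/(3.69)² = 138.97/(193·3.69²) = 0.0529.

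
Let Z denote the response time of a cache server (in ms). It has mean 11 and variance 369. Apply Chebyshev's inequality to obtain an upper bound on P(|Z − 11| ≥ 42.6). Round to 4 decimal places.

0.2033

Chebyshev: P(|Z − μ| ≥ t) ≤ Var(Z)/t².
Bound = 369 / 1814.76 = 0.2033.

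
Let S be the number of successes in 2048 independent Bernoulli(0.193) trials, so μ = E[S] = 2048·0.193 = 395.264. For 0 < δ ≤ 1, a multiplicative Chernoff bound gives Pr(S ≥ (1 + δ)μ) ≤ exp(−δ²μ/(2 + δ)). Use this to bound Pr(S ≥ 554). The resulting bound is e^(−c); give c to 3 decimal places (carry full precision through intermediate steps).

26.544

Write 554 = (1 + δ)μ, so δ = 554/395.264 − 1 = 0.4015949…
Then the exponent is δ²μ/(2 + δ) = (554 − μ)² / (μ·(2 + δ)) = 26.543846.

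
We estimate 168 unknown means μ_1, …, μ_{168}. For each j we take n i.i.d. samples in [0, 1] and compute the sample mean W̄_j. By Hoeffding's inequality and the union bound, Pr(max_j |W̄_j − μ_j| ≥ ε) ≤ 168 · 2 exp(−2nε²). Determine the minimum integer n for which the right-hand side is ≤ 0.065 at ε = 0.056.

Need 2·168·exp(−2nε²) ≤ 0.065, i.e. exp(−2nε²) ≤ 0.065/336.
So 2nε² ≥ ln(336/0.065) = 8.550479.
Hence n ≥ 8.550479/(2·0.056²) = 1363.278.
The smallest integer n is 1364.

1364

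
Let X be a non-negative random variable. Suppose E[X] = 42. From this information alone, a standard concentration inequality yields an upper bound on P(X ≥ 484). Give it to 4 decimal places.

0.0868

Only the mean of a non-negative variable is known, so Markov's inequality is the applicable tail bound.
Markov's inequality: for a non-negative random variable, P(X ≥ a) ≤ E[X]/a.
Here E[X] = 42 and a = 484, so the bound is 42/484 = 0.0868.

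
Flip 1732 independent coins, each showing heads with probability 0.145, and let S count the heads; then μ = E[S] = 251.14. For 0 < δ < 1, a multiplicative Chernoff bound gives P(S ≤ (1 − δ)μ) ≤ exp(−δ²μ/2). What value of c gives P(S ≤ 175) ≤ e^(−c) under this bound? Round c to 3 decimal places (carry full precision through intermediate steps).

Write 175 = (1 − δ)μ, so δ = 1 − 175/251.14 = 0.3031775…
Then the exponent is δ²μ/2 = (μ − 175)²/(2μ) = 11.541968.

11.542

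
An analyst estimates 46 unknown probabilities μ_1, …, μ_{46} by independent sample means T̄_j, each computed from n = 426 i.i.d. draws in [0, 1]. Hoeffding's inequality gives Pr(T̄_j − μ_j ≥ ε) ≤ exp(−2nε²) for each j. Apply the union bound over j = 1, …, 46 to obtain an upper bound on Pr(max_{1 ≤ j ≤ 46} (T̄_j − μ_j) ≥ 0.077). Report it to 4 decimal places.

Per-experiment Hoeffding bound: exp(−2·426·0.077²) = exp(−5.05151) = 0.0063997.
Union bound over 46 events: 46·0.0063997 = 0.29439.

0.2944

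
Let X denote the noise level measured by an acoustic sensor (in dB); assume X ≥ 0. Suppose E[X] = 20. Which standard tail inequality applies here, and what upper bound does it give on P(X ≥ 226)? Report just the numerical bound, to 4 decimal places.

Only the mean of a non-negative variable is known, so Markov's inequality is the applicable tail bound.
Markov's inequality: for a non-negative random variable, P(X ≥ a) ≤ E[X]/a.
Here E[X] = 20 and a = 226, so the bound is 20/226 = 0.0885.

0.0885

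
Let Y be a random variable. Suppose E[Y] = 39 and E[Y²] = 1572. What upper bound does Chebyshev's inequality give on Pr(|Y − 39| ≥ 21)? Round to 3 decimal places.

Var(Y) = E[Y²] − (E[Y])² = 1572 − 1521 = 51.
Chebyshev's inequality: Pr(|Y − μ| ≥ t) ≤ Var(Y)/t² = 51/441 = 0.1156.

0.116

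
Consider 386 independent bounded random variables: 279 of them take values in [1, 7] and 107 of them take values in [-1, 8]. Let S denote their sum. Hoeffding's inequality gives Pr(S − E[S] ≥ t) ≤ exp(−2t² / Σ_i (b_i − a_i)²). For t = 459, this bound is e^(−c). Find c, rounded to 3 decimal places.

Σ(b_i − a_i)² = 279·6² + 107·9² = 18711.
c = 2t² / 18711 = 2·459² / 18711 = 22.5195.

22.519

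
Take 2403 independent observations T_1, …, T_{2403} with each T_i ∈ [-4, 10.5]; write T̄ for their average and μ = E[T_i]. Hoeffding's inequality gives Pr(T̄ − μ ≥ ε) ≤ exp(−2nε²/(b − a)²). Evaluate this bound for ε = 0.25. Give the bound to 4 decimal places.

Exponent: 2nε²/(b − a)² = 2·2403·0.25² / 14.5² = 1.42866.
Bound = exp(−1.42866) = 0.23963.

0.2396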